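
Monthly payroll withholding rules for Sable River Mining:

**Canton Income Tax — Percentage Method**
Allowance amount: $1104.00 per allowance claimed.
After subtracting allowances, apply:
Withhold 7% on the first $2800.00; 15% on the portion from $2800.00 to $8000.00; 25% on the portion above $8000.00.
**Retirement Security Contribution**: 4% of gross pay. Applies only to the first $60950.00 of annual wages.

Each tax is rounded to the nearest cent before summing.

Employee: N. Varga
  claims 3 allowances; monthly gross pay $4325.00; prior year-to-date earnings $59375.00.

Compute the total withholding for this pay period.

Canton Income Tax: taxable = $4325.00 − 3×$1104.00 = $1013.00
  7% × $1013.00 = $70.91
Retirement Security Contribution: cap $60950.00 − YTD $59375.00 = $1575.00 subject; 4% × $1575.00 = $63.00
Total: $70.91 + $63.00 = $133.91

$133.91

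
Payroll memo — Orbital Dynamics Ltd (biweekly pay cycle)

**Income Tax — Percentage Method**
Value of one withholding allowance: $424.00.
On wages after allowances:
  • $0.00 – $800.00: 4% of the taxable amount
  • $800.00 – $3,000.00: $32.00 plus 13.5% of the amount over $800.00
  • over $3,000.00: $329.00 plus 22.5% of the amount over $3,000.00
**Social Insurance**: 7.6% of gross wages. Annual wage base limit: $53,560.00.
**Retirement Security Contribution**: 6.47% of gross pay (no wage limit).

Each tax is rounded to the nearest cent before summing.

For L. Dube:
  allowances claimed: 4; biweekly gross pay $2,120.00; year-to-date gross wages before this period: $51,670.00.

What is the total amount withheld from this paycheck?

Income Tax: taxable = $2,120.00 − 4×$424.00 = $424.00
  4% × $424.00 = $16.96
Social Insurance: cap $53,560.00 − YTD $51,670.00 = $1,890.00 subject; 7.6% × $1,890.00 = $143.64
Retirement Security Contribution: 6.47% × $2,120.00 = $137.16
Total: $16.96 + $143.64 + $137.16 = $297.76

$297.76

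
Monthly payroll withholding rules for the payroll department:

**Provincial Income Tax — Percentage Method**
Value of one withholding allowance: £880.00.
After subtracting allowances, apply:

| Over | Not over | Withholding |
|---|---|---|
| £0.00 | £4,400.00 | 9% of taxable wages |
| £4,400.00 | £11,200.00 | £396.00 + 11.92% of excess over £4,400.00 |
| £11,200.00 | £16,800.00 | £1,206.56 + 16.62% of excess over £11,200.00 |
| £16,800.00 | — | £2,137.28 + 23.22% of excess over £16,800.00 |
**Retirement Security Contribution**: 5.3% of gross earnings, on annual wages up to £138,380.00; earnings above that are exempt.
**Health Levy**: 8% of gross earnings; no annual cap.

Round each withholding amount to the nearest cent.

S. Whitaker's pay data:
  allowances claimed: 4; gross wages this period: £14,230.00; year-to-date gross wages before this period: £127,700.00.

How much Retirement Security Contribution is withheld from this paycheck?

Retirement Security Contribution: cap £138,380.00 − YTD £127,700.00 = £10,680.00 subject; 5.3% × £10,680.00 = £566.04

£566.04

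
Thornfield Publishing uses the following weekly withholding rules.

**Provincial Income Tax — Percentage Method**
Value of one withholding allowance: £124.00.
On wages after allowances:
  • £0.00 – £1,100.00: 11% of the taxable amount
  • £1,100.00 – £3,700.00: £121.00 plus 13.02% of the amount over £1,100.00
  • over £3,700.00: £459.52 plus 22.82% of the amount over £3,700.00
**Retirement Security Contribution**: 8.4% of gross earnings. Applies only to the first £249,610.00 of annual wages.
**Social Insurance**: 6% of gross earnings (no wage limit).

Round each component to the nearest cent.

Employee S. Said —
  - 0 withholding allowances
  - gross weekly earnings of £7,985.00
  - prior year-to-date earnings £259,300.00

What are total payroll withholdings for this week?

£1,916.46

Provincial Income Tax: taxable = £7,985.00
  £459.52 + 22.82% × (£7,985.00 − £3,700.00) = £459.52 + 22.82% × £4,285.00 = £1,437.36
Retirement Security Contribution: YTD £259,300.00 ≥ cap £249,610.00 → £0.00
Social Insurance: 6% × £7,985.00 = £479.10
Total: £1,437.36 + £0.00 + £479.10 = £1,916.46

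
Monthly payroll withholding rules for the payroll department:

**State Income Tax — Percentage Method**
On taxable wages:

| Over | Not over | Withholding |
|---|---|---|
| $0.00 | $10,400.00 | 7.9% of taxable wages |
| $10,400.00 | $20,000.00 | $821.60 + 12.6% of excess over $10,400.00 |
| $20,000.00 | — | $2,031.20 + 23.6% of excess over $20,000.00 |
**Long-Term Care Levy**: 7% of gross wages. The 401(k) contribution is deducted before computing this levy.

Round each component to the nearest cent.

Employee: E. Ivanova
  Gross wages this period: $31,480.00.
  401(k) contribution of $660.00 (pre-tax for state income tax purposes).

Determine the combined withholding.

$6,742.12

State Income Tax: taxable = $31,480.00 − $660.00 = $30,820.00
  $2,031.20 + 23.6% × ($30,820.00 − $20,000.00) = $2,031.20 + 23.6% × $10,820.00 = $4,584.72
Long-Term Care Levy: 7% × $30,820.00 = $2,157.40
Total: $4,584.72 + $2,157.40 = $6,742.12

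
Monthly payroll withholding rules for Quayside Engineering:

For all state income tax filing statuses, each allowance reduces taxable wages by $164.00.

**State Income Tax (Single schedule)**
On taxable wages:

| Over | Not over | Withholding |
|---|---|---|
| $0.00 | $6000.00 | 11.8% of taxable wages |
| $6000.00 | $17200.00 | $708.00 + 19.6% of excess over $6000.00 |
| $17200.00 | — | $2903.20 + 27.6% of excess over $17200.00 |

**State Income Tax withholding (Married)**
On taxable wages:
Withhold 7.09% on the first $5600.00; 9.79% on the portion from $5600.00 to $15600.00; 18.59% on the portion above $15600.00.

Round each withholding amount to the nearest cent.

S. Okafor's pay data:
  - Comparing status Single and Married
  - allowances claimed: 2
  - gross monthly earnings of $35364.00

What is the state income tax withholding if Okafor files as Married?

$4989.19

State Income Tax (Married): taxable = $35364.00 − 2×$164.00 = $35036.00
  $1376.04 + 18.59% × ($35036.00 − $15600.00) = $1376.04 + 18.59% × $19436.00 = $4989.19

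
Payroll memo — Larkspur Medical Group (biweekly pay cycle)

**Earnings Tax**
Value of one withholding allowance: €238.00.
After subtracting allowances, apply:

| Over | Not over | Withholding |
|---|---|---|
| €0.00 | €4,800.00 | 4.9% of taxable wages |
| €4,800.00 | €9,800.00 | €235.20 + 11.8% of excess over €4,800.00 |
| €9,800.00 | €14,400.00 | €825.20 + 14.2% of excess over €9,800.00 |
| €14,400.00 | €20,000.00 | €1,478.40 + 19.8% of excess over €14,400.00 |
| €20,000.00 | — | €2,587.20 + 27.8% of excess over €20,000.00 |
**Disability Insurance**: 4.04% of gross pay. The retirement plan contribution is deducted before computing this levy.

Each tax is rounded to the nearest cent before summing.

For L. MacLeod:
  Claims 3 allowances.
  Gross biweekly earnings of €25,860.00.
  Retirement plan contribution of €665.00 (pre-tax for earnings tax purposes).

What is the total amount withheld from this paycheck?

€4,850.80

Earnings Tax: taxable = €25,860.00 − €665.00 − 3×€238.00 = €24,481.00
  €2,587.20 + 27.8% × (€24,481.00 − €20,000.00) = €2,587.20 + 27.8% × €4,481.00 = €3,832.92
Disability Insurance: 4.04% × €25,195.00 = €1,017.88
Total: €3,832.92 + €1,017.88 = €4,850.80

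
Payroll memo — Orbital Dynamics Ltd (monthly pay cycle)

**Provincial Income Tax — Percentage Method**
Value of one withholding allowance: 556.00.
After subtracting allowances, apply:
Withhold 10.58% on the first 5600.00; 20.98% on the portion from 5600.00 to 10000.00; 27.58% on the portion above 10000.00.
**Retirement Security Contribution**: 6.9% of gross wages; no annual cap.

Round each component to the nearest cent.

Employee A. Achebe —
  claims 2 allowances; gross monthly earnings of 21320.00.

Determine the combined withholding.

5802.05

Provincial Income Tax: taxable = 21320.00 − 2×556.00 = 20208.00
  1515.60 + 27.58% × (20208.00 − 10000.00) = 1515.60 + 27.58% × 10208.00 = 4330.97
Retirement Security Contribution: 6.9% × 21320.00 = 1471.08
Total: 4330.97 + 1471.08 = 5802.05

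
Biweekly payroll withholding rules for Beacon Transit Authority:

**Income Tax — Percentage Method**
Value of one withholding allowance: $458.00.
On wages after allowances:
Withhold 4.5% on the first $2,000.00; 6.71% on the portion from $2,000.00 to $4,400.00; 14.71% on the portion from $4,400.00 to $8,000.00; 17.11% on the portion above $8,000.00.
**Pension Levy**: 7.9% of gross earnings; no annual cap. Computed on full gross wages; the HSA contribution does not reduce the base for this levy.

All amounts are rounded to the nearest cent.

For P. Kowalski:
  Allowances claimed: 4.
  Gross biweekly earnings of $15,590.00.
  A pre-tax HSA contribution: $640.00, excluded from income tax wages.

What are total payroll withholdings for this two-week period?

Income Tax: taxable = $15,590.00 − $640.00 − 4×$458.00 = $13,118.00
  $780.60 + 17.11% × ($13,118.00 − $8,000.00) = $780.60 + 17.11% × $5,118.00 = $1,656.29
Pension Levy: 7.9% × $15,590.00 = $1,231.61
Total: $1,656.29 + $1,231.61 = $2,887.90

$2,887.90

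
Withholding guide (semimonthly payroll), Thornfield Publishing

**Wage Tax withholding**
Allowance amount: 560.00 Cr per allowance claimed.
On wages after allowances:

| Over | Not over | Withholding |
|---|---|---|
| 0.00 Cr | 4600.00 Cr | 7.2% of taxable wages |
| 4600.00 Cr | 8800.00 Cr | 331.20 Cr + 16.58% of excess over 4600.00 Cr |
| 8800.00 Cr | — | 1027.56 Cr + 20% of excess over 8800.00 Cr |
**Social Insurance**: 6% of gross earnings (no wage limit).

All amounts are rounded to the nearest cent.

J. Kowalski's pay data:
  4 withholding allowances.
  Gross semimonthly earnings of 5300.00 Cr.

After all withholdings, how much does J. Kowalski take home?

4761.68 Cr

Wage Tax: taxable = 5300.00 Cr − 4×560.00 Cr = 3060.00 Cr
  7.2% × 3060.00 Cr = 220.32 Cr
Social Insurance: 6% × 5300.00 Cr = 318.00 Cr
Total withheld: 220.32 Cr + 318.00 Cr = 538.32 Cr
Net pay: 5300.00 Cr − 538.32 Cr = 4761.68 Cr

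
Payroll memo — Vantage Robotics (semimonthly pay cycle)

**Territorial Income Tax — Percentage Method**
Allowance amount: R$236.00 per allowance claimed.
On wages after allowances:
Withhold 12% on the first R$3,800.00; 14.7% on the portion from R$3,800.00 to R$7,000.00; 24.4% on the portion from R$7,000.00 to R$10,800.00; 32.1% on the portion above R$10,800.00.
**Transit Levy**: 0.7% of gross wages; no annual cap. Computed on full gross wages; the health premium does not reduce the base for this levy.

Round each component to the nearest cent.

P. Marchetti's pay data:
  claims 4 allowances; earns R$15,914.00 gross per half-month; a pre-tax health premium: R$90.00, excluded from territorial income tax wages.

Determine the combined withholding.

R$3,274.68

Territorial Income Tax: taxable = R$15,914.00 − R$90.00 − 4×R$236.00 = R$14,880.00
  R$1,853.60 + 32.1% × (R$14,880.00 − R$10,800.00) = R$1,853.60 + 32.1% × R$4,080.00 = R$3,163.28
Transit Levy: 0.7% × R$15,914.00 = R$111.40
Total: R$3,163.28 + R$111.40 = R$3,274.68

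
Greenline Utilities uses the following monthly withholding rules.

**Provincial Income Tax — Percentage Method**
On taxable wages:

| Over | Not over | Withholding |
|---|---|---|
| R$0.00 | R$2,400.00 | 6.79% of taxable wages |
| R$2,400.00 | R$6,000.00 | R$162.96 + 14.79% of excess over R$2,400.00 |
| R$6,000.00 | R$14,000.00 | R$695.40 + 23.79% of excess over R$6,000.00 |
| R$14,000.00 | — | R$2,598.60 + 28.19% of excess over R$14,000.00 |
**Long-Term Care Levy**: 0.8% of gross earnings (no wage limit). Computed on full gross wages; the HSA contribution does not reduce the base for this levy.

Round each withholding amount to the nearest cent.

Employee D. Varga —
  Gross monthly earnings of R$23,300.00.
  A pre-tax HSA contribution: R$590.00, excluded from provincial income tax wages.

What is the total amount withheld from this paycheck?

R$5,240.35

Provincial Income Tax: taxable = R$23,300.00 − R$590.00 = R$22,710.00
  R$2,598.60 + 28.19% × (R$22,710.00 − R$14,000.00) = R$2,598.60 + 28.19% × R$8,710.00 = R$5,053.95
Long-Term Care Levy: 0.8% × R$23,300.00 = R$186.40
Total: R$5,053.95 + R$186.40 = R$5,240.35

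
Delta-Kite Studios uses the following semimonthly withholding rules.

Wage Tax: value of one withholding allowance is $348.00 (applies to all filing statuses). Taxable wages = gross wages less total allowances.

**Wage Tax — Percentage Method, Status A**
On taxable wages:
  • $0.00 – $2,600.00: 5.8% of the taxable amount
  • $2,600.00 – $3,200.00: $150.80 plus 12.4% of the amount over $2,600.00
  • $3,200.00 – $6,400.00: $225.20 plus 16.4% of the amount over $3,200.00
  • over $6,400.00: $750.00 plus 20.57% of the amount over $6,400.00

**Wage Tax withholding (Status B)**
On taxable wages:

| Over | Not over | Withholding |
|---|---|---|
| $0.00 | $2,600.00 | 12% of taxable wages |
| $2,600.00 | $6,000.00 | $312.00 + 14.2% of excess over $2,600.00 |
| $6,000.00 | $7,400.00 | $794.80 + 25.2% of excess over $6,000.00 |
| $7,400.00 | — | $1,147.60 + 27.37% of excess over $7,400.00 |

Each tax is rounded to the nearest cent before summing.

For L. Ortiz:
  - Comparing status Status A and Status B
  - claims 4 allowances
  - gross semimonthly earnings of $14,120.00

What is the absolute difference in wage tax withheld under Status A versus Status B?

Wage Tax (Status A): taxable = $14,120.00 − 4×$348.00 = $12,728.00
  $750.00 + 20.57% × ($12,728.00 − $6,400.00) = $750.00 + 20.57% × $6,328.00 = $2,051.67
Wage Tax (Status B): taxable = $14,120.00 − 4×$348.00 = $12,728.00
  $1,147.60 + 27.37% × ($12,728.00 − $7,400.00) = $1,147.60 + 27.37% × $5,328.00 = $2,605.87
Difference: |$2,051.67 − $2,605.87| = $554.20 (higher under Status B)

$554.20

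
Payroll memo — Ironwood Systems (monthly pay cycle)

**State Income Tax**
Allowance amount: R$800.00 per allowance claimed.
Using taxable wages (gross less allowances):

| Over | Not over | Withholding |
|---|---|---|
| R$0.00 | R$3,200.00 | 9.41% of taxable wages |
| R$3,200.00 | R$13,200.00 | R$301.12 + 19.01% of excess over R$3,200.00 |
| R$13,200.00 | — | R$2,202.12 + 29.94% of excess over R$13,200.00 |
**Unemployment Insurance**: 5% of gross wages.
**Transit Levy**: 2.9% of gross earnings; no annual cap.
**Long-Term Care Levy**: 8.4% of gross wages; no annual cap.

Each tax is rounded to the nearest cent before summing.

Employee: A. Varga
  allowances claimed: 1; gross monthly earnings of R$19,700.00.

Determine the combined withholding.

State Income Tax: taxable = R$19,700.00 − 1×R$800.00 = R$18,900.00
  R$2,202.12 + 29.94% × (R$18,900.00 − R$13,200.00) = R$2,202.12 + 29.94% × R$5,700.00 = R$3,908.70
Unemployment Insurance: 5% × R$19,700.00 = R$985.00
Transit Levy: 2.9% × R$19,700.00 = R$571.30
Long-Term Care Levy: 8.4% × R$19,700.00 = R$1,654.80
Total: R$3,908.70 + R$985.00 + R$571.30 + R$1,654.80 = R$7,119.80

R$7,119.80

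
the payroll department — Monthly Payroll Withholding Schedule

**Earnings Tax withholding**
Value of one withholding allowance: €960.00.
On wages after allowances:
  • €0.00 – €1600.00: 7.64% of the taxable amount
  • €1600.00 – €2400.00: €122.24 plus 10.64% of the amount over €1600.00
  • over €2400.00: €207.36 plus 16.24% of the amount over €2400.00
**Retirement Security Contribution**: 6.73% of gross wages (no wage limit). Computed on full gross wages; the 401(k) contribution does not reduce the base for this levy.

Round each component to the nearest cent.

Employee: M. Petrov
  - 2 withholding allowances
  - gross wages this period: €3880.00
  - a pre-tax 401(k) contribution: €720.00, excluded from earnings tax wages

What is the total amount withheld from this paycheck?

Earnings Tax: taxable = €3880.00 − €720.00 − 2×€960.00 = €1240.00
  7.64% × €1240.00 = €94.74
Retirement Security Contribution: 6.73% × €3880.00 = €261.12
Total: €94.74 + €261.12 = €355.86

€355.86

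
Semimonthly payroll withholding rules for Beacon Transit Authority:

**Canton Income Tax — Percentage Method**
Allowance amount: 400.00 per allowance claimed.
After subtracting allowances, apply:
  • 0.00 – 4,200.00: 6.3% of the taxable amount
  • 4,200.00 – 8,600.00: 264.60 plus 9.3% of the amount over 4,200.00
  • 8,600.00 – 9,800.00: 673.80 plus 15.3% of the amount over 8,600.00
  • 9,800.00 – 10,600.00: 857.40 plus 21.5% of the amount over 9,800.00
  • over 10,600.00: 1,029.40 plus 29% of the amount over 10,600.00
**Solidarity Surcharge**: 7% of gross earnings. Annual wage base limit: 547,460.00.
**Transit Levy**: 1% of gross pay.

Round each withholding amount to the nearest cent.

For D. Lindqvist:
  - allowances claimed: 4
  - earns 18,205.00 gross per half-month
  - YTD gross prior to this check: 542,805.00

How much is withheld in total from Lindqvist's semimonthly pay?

Canton Income Tax: taxable = 18,205.00 − 4×400.00 = 16,605.00
  1,029.40 + 29% × (16,605.00 − 10,600.00) = 1,029.40 + 29% × 6,005.00 = 2,770.85
Solidarity Surcharge: cap 547,460.00 − YTD 542,805.00 = 4,655.00 subject; 7% × 4,655.00 = 325.85
Transit Levy: 1% × 18,205.00 = 182.05
Total: 2,770.85 + 325.85 + 182.05 = 3,278.75

3,278.75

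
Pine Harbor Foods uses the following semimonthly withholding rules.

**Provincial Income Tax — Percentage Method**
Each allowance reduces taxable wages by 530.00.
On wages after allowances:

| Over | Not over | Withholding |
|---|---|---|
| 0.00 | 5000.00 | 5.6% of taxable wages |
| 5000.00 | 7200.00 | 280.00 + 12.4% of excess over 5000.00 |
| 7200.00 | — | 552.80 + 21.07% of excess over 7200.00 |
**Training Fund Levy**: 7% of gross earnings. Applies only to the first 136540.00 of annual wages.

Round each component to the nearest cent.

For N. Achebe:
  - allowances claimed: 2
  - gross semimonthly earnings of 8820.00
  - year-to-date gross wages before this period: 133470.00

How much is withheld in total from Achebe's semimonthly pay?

885.69

Provincial Income Tax: taxable = 8820.00 − 2×530.00 = 7760.00
  552.80 + 21.07% × (7760.00 − 7200.00) = 552.80 + 21.07% × 560.00 = 670.79
Training Fund Levy: cap 136540.00 − YTD 133470.00 = 3070.00 subject; 7% × 3070.00 = 214.90
Total: 670.79 + 214.90 = 885.69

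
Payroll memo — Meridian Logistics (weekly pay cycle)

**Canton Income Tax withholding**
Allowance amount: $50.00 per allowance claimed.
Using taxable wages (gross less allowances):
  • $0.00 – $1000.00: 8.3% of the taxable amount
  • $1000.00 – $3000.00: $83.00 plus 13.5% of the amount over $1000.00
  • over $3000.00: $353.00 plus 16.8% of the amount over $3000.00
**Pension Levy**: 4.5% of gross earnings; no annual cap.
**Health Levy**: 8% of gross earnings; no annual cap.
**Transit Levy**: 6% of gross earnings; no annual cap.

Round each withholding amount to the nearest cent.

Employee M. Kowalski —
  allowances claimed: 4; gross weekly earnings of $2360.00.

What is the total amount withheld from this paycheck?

Canton Income Tax: taxable = $2360.00 − 4×$50.00 = $2160.00
  $83.00 + 13.5% × ($2160.00 − $1000.00) = $83.00 + 13.5% × $1160.00 = $239.60
Pension Levy: 4.5% × $2360.00 = $106.20
Health Levy: 8% × $2360.00 = $188.80
Transit Levy: 6% × $2360.00 = $141.60
Total: $239.60 + $106.20 + $188.80 + $141.60 = $676.20

$676.20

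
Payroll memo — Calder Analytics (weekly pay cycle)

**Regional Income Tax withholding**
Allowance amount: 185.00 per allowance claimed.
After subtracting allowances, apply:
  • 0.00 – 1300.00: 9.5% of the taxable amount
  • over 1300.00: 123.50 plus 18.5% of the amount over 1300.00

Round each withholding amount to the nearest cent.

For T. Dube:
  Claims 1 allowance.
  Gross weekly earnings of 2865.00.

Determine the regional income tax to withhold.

378.80

Regional Income Tax: taxable = 2865.00 − 1×185.00 = 2680.00
  123.50 + 18.5% × (2680.00 − 1300.00) = 123.50 + 18.5% × 1380.00 = 378.80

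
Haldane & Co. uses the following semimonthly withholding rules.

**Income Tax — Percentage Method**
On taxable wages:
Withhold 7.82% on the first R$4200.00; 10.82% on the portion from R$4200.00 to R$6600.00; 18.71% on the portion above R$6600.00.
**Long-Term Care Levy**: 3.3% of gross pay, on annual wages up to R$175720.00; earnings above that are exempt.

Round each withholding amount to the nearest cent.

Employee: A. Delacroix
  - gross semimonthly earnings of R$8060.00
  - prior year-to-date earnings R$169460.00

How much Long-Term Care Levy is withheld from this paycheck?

R$206.58

Long-Term Care Levy: cap R$175720.00 − YTD R$169460.00 = R$6260.00 subject; 3.3% × R$6260.00 = R$206.58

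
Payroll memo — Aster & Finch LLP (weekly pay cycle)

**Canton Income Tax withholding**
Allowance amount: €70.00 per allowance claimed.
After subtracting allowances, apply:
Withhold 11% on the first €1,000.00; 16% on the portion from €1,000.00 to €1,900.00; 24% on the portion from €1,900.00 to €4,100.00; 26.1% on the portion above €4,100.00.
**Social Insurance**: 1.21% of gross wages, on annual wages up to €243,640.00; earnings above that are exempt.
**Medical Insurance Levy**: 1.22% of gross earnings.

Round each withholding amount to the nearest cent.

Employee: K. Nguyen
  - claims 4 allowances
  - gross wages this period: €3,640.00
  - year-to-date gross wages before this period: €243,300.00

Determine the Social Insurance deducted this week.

€4.11

Social Insurance: cap €243,640.00 − YTD €243,300.00 = €340.00 subject; 1.21% × €340.00 = €4.11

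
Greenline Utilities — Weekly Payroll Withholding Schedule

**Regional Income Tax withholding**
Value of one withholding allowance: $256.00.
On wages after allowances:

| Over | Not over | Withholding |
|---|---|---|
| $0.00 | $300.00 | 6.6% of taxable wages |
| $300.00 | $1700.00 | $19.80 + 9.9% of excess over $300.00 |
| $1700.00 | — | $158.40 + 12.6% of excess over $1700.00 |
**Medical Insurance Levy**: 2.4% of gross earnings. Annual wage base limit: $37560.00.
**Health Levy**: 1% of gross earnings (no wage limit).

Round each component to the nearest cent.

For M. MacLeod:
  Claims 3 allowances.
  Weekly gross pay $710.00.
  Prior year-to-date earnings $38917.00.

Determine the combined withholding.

$7.10

Regional Income Tax: taxable = $710.00 − 3×$256.00 = $-58.00
  Taxable ≤ 0 → $0.00
Medical Insurance Levy: YTD $38917.00 ≥ cap $37560.00 → $0.00
Health Levy: 1% × $710.00 = $7.10
Total: $0.00 + $0.00 + $7.10 = $7.10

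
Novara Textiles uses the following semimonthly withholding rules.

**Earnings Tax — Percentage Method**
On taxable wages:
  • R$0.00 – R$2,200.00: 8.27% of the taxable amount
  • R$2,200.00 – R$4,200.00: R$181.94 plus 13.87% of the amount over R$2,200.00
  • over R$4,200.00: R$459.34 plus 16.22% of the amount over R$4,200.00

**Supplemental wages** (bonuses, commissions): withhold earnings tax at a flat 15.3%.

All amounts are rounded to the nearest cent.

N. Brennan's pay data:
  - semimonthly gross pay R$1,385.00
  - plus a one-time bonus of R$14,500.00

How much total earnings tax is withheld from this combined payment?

Earnings Tax: taxable = R$1,385.00
  8.27% × R$1,385.00 = R$114.54
Supplemental (15.3% flat on bonus): 15.3% × R$14,500.00 = R$2,218.50
Total earnings tax: R$114.54 + R$2,218.50 = R$2,333.04

R$2,333.04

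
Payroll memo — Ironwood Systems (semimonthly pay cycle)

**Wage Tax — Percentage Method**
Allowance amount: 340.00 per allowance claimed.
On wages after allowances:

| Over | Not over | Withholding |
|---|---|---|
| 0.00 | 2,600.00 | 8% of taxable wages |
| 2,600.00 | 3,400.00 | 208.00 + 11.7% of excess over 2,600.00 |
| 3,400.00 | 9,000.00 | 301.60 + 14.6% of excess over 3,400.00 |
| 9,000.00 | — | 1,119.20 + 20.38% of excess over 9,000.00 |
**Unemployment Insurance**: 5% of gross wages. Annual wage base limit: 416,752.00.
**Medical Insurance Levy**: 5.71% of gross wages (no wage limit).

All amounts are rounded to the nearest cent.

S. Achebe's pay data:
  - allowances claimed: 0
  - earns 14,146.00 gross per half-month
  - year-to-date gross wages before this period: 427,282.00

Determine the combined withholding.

2,975.69

Wage Tax: taxable = 14,146.00
  1,119.20 + 20.38% × (14,146.00 − 9,000.00) = 1,119.20 + 20.38% × 5,146.00 = 2,167.95
Unemployment Insurance: YTD 427,282.00 ≥ cap 416,752.00 → 0.00
Medical Insurance Levy: 5.71% × 14,146.00 = 807.74
Total: 2,167.95 + 0.00 + 807.74 = 2,975.69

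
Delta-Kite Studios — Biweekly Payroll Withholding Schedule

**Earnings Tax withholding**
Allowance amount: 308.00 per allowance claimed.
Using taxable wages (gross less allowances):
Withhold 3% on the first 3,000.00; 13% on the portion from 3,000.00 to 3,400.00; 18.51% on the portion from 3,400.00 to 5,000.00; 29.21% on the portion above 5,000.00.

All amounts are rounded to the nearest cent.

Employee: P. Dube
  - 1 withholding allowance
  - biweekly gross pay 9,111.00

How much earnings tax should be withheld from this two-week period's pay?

1,549.02

Earnings Tax: taxable = 9,111.00 − 1×308.00 = 8,803.00
  438.16 + 29.21% × (8,803.00 − 5,000.00) = 438.16 + 29.21% × 3,803.00 = 1,549.02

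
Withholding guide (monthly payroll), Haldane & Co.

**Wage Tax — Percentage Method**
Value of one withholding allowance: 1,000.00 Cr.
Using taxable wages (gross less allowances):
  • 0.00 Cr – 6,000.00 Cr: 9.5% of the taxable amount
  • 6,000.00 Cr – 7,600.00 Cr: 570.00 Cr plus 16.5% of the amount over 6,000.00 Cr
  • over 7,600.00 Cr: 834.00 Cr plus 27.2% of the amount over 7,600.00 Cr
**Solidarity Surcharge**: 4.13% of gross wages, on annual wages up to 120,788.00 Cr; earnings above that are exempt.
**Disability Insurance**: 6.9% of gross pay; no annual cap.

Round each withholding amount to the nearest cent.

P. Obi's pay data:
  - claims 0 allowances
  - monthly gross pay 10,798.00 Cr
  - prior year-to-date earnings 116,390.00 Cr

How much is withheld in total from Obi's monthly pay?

Wage Tax: taxable = 10,798.00 Cr
  834.00 Cr + 27.2% × (10,798.00 Cr − 7,600.00 Cr) = 834.00 Cr + 27.2% × 3,198.00 Cr = 1,703.86 Cr
Solidarity Surcharge: cap 120,788.00 Cr − YTD 116,390.00 Cr = 4,398.00 Cr subject; 4.13% × 4,398.00 Cr = 181.64 Cr
Disability Insurance: 6.9% × 10,798.00 Cr = 745.06 Cr
Total: 1,703.86 Cr + 181.64 Cr + 745.06 Cr = 2,630.56 Cr

2,630.56 Cr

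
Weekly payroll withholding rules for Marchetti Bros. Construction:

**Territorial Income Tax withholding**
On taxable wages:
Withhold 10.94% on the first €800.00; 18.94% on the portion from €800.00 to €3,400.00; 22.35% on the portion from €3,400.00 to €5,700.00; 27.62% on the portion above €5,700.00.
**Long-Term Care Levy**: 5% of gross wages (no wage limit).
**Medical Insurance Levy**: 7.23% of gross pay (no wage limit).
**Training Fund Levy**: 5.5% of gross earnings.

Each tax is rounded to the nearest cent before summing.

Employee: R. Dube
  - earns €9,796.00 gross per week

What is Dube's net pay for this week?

Territorial Income Tax: taxable = €9,796.00
  €1,094.01 + 27.62% × (€9,796.00 − €5,700.00) = €1,094.01 + 27.62% × €4,096.00 = €2,225.33
Long-Term Care Levy: 5% × €9,796.00 = €489.80
Medical Insurance Levy: 7.23% × €9,796.00 = €708.25
Training Fund Levy: 5.5% × €9,796.00 = €538.78
Total withheld: €2,225.33 + €489.80 + €708.25 + €538.78 = €3,962.16
Net pay: €9,796.00 − €3,962.16 = €5,833.84

€5,833.84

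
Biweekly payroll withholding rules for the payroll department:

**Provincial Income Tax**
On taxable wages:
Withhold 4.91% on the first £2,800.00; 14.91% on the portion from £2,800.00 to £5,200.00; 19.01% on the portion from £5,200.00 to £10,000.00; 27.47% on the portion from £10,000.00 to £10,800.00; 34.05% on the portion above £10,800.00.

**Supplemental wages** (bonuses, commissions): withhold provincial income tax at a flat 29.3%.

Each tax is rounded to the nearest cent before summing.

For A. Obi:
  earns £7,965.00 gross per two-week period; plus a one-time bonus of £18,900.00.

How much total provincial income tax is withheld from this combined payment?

£6,558.65

Provincial Income Tax: taxable = £7,965.00
  £495.32 + 19.01% × (£7,965.00 − £5,200.00) = £495.32 + 19.01% × £2,765.00 = £1,020.95
Supplemental (29.3% flat on bonus): 29.3% × £18,900.00 = £5,537.70
Total provincial income tax: £1,020.95 + £5,537.70 = £6,558.65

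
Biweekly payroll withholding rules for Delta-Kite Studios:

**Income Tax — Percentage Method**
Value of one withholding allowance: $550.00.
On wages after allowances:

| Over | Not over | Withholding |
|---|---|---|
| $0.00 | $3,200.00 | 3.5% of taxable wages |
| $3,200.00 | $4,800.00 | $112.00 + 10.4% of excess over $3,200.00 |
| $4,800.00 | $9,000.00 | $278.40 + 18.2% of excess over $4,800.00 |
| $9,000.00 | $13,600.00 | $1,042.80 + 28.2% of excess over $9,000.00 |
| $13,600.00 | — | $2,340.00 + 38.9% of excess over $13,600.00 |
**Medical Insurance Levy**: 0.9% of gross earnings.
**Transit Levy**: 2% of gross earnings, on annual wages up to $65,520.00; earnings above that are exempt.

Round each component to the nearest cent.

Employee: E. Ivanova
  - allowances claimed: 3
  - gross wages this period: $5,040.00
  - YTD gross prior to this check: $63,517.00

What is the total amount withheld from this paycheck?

Income Tax: taxable = $5,040.00 − 3×$550.00 = $3,390.00
  $112.00 + 10.4% × ($3,390.00 − $3,200.00) = $112.00 + 10.4% × $190.00 = $131.76
Medical Insurance Levy: 0.9% × $5,040.00 = $45.36
Transit Levy: cap $65,520.00 − YTD $63,517.00 = $2,003.00 subject; 2% × $2,003.00 = $40.06
Total: $131.76 + $45.36 + $40.06 = $217.18

$217.18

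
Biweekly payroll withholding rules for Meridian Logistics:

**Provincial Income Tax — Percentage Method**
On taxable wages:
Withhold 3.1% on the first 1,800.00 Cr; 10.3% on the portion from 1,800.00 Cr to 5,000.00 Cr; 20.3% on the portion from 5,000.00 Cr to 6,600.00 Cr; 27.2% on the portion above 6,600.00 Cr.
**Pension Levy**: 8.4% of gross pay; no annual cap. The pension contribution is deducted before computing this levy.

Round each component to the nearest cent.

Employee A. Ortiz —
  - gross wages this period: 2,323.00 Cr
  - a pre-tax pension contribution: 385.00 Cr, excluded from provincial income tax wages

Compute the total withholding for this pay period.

232.80 Cr

Provincial Income Tax: taxable = 2,323.00 Cr − 385.00 Cr = 1,938.00 Cr
  55.80 Cr + 10.3% × (1,938.00 Cr − 1,800.00 Cr) = 55.80 Cr + 10.3% × 138.00 Cr = 70.01 Cr
Pension Levy: 8.4% × 1,938.00 Cr = 162.79 Cr
Total: 70.01 Cr + 162.79 Cr = 232.80 Cr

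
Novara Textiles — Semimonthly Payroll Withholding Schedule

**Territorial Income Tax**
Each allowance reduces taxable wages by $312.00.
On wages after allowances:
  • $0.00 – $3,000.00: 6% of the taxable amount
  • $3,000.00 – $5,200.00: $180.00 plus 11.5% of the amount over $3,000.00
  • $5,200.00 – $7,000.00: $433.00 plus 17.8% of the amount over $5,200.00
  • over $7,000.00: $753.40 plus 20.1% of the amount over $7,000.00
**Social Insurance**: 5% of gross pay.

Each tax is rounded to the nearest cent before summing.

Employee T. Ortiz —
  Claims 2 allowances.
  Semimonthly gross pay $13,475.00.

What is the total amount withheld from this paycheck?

Territorial Income Tax: taxable = $13,475.00 − 2×$312.00 = $12,851.00
  $753.40 + 20.1% × ($12,851.00 − $7,000.00) = $753.40 + 20.1% × $5,851.00 = $1,929.45
Social Insurance: 5% × $13,475.00 = $673.75
Total: $1,929.45 + $673.75 = $2,603.20

$2,603.20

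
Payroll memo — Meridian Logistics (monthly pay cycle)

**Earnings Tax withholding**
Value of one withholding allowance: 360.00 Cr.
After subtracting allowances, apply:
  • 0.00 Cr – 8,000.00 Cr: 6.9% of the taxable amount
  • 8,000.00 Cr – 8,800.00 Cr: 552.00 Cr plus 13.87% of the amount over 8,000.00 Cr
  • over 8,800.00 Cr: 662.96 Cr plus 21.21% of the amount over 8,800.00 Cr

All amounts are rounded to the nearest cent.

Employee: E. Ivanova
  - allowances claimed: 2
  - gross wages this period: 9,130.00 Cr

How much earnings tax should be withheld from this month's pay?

608.87 Cr

Earnings Tax: taxable = 9,130.00 Cr − 2×360.00 Cr = 8,410.00 Cr
  552.00 Cr + 13.87% × (8,410.00 Cr − 8,000.00 Cr) = 552.00 Cr + 13.87% × 410.00 Cr = 608.87 Cr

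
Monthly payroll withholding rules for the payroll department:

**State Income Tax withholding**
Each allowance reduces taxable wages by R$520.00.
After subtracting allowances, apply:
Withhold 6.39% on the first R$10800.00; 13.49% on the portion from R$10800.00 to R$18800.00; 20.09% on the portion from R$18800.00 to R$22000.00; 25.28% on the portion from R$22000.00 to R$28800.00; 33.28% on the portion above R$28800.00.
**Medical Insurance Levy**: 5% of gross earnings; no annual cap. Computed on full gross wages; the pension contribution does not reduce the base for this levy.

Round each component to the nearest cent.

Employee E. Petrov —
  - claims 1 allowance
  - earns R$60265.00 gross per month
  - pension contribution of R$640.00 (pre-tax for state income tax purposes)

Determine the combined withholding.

R$17229.99

State Income Tax: taxable = R$60265.00 − R$640.00 − 1×R$520.00 = R$59105.00
  R$4131.24 + 33.28% × (R$59105.00 − R$28800.00) = R$4131.24 + 33.28% × R$30305.00 = R$14216.74
Medical Insurance Levy: 5% × R$60265.00 = R$3013.25
Total: R$14216.74 + R$3013.25 = R$17229.99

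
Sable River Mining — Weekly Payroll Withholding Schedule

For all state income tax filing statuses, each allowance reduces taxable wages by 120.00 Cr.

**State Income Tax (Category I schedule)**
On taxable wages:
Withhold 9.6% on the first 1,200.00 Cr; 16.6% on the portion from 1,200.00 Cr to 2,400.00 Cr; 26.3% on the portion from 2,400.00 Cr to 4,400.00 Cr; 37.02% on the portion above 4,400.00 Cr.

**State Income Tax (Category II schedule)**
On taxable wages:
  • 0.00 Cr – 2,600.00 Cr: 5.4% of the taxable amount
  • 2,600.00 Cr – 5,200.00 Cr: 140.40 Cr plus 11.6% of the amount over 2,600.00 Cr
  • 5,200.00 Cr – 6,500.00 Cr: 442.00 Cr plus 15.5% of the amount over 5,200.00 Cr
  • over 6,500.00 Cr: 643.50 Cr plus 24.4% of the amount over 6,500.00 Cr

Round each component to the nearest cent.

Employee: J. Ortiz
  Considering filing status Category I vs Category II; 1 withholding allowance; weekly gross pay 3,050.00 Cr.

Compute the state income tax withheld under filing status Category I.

453.79 Cr

State Income Tax (Category I): taxable = 3,050.00 Cr − 1×120.00 Cr = 2,930.00 Cr
  314.40 Cr + 26.3% × (2,930.00 Cr − 2,400.00 Cr) = 314.40 Cr + 26.3% × 530.00 Cr = 453.79 Cr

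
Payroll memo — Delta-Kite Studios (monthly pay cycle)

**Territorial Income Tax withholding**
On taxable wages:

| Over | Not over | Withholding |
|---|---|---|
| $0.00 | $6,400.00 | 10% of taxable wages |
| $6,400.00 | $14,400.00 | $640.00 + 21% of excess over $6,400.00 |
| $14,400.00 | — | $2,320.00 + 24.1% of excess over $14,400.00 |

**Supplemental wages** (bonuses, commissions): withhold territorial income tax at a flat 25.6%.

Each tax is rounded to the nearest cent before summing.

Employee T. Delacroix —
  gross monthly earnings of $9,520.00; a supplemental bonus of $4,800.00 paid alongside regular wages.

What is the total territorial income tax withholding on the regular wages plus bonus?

Territorial Income Tax: taxable = $9,520.00
  $640.00 + 21% × ($9,520.00 − $6,400.00) = $640.00 + 21% × $3,120.00 = $1,295.20
Supplemental (25.6% flat on bonus): 25.6% × $4,800.00 = $1,228.80
Total territorial income tax: $1,295.20 + $1,228.80 = $2,524.00

$2,524.00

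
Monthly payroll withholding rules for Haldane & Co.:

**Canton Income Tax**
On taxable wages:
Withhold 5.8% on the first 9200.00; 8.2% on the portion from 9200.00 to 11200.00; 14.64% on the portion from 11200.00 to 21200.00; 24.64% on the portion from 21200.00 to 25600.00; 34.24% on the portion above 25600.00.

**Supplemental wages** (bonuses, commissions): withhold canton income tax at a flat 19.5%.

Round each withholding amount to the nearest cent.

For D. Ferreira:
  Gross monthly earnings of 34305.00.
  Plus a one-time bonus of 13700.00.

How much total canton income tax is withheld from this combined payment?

8897.85

Canton Income Tax: taxable = 34305.00
  3245.76 + 34.24% × (34305.00 − 25600.00) = 3245.76 + 34.24% × 8705.00 = 6226.35
Supplemental (19.5% flat on bonus): 19.5% × 13700.00 = 2671.50
Total canton income tax: 6226.35 + 2671.50 = 8897.85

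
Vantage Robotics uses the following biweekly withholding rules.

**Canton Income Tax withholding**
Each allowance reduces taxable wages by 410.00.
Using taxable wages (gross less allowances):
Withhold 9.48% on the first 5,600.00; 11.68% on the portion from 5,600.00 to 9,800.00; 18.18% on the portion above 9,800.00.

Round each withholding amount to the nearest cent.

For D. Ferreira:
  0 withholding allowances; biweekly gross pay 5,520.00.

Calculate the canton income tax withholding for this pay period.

523.30

Canton Income Tax: taxable = 5,520.00
  9.48% × 5,520.00 = 523.30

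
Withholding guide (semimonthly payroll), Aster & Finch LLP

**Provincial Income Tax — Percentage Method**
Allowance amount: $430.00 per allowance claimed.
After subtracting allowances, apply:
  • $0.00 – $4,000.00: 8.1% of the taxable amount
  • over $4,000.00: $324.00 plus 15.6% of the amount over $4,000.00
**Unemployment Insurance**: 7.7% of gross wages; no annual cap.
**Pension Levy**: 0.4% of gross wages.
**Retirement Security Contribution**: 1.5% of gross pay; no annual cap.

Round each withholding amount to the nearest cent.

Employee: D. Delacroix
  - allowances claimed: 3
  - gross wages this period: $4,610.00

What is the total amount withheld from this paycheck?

$711.48

Provincial Income Tax: taxable = $4,610.00 − 3×$430.00 = $3,320.00
  8.1% × $3,320.00 = $268.92
Unemployment Insurance: 7.7% × $4,610.00 = $354.97
Pension Levy: 0.4% × $4,610.00 = $18.44
Retirement Security Contribution: 1.5% × $4,610.00 = $69.15
Total: $268.92 + $354.97 + $18.44 + $69.15 = $711.48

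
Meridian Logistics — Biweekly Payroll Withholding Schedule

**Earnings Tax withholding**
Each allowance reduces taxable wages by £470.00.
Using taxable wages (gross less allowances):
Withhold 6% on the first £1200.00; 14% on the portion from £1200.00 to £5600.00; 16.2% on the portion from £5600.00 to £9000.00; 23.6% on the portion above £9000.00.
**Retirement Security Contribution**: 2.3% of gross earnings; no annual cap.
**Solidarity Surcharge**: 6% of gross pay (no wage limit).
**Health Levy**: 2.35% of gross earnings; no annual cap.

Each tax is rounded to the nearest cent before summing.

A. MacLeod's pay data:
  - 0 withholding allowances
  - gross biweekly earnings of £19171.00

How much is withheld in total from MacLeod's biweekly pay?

£5680.87

Earnings Tax: taxable = £19171.00
  £1238.80 + 23.6% × (£19171.00 − £9000.00) = £1238.80 + 23.6% × £10171.00 = £3639.16
Retirement Security Contribution: 2.3% × £19171.00 = £440.93
Solidarity Surcharge: 6% × £19171.00 = £1150.26
Health Levy: 2.35% × £19171.00 = £450.52
Total: £3639.16 + £440.93 + £1150.26 + £450.52 = £5680.87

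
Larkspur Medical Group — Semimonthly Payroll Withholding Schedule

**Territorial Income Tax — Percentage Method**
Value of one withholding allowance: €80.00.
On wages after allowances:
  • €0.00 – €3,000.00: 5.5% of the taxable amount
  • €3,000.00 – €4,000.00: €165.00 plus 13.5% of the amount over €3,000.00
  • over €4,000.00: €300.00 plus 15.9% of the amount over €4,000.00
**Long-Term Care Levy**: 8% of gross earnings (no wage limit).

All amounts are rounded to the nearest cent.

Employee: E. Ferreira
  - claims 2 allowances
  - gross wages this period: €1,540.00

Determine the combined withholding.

€199.10

Territorial Income Tax: taxable = €1,540.00 − 2×€80.00 = €1,380.00
  5.5% × €1,380.00 = €75.90
Long-Term Care Levy: 8% × €1,540.00 = €123.20
Total: €75.90 + €123.20 = €199.10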